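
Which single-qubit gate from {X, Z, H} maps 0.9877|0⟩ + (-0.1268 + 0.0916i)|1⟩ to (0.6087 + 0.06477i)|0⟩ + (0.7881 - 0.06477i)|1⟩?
H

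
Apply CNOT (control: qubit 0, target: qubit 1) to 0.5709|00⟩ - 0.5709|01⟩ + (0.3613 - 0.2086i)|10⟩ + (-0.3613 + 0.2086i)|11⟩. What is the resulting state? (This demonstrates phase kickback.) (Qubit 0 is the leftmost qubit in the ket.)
0.5709|00⟩ - 0.5709|01⟩ + (-0.3613 + 0.2086i)|10⟩ + (0.3613 - 0.2086i)|11⟩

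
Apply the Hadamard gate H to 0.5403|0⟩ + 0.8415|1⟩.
0.9771|0⟩ - 0.213|1⟩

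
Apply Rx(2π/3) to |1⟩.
-0.866i|0⟩ + 1/2|1⟩

Rx(2π/3) = [[cos(θ/2), −i·sin(θ/2)], [−i·sin(θ/2), cos(θ/2)]]; θ = 2π/3, cos(θ/2) ≈ 0.5, sin(θ/2) ≈ 0.866025.
With a = amp(|0⟩) = 0 and b = amp(|1⟩) = 1:
new amp(|0⟩) = (0.5)·a + (-0.866025i)·b = -0.866i
new amp(|1⟩) = (-0.866025i)·a + (0.5)·b = 1/2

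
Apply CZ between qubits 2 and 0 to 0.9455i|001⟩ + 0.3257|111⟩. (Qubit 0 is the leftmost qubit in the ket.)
0.9455i|001⟩ - 0.3257|111⟩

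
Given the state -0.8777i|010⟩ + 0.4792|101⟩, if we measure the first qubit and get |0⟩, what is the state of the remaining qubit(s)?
-i|10⟩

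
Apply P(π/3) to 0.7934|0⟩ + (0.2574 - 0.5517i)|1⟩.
0.7934|0⟩ + (0.6065 - 0.05294i)|1⟩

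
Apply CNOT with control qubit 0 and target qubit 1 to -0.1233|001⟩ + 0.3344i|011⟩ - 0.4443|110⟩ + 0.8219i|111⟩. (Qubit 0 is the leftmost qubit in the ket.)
-0.1233|001⟩ + 0.3344i|011⟩ - 0.4443|100⟩ + 0.8219i|101⟩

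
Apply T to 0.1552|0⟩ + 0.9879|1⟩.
0.1552|0⟩ + (0.6986 + 0.6986i)|1⟩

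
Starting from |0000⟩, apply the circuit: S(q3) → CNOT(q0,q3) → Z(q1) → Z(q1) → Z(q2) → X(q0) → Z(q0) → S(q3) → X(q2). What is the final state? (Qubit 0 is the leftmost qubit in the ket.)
-|1010⟩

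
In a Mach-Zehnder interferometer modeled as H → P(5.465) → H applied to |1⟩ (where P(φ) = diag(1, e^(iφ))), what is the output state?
(0.1582 + 0.365i)|0⟩ + (0.8418 - 0.365i)|1⟩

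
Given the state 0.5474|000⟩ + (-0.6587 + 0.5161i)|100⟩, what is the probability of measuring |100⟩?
0.7002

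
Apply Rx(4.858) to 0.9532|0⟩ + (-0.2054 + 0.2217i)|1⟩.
(-0.5763 + 0.1343i)|0⟩ + (0.1554 - 0.791i)|1⟩

Rx(4.858) = [[cos(θ/2), −i·sin(θ/2)], [−i·sin(θ/2), cos(θ/2)]]; θ = 4.858, cos(θ/2) ≈ -0.756669, sin(θ/2) ≈ 0.653798.
With a = amp(|0⟩) = 0.9532 and b = amp(|1⟩) = (-0.2054 + 0.2217i):
new amp(|0⟩) = (-0.756669)·a + (-0.653798i)·b = (-0.5763 + 0.1343i)
new amp(|1⟩) = (-0.653798i)·a + (-0.756669)·b = (0.1554 - 0.791i)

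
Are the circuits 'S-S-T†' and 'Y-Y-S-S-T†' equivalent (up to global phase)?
Yes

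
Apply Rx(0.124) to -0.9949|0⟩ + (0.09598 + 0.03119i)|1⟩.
(-0.9911 - 0.005947i)|0⟩ + (0.0958 + 0.09277i)|1⟩

Rx(0.124) = [[cos(θ/2), −i·sin(θ/2)], [−i·sin(θ/2), cos(θ/2)]]; θ = 0.124, cos(θ/2) ≈ 0.998079, sin(θ/2) ≈ 0.0619603.
With a = amp(|0⟩) = -0.9949 and b = amp(|1⟩) = (0.09598 + 0.03119i):
new amp(|0⟩) = (0.998079)·a + (-0.0619603i)·b = (-0.9911 - 0.005947i)
new amp(|1⟩) = (-0.0619603i)·a + (0.998079)·b = (0.0958 + 0.09277i)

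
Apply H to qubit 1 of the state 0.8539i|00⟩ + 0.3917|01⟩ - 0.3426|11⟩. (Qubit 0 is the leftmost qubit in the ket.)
(0.277 + 0.6038i)|00⟩ + (-0.277 + 0.6038i)|01⟩ - 0.2423|10⟩ + 0.2423|11⟩

H on qubit 1 mixes each pair of kets that differ only in qubit 1: amplitudes (a, b) of (|…0…⟩, |…1…⟩) become ((a + b)/√2, (a − b)/√2). Kets absent from the input have amplitude 0.
(|00⟩, |01⟩): (a, b) = (0.8539i, 0.3917) → ((0.277 + 0.6038i), (-0.277 + 0.6038i))
(|10⟩, |11⟩): (a, b) = (0, -0.3426) → (-0.2423, 0.2423)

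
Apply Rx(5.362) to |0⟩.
-0.8958|0⟩ - 0.4445i|1⟩

Rx(5.362) = [[cos(θ/2), −i·sin(θ/2)], [−i·sin(θ/2), cos(θ/2)]]; θ = 5.362, cos(θ/2) ≈ -0.895789, sin(θ/2) ≈ 0.444479.
With a = amp(|0⟩) = 1 and b = amp(|1⟩) = 0:
new amp(|0⟩) = (-0.895789)·a + (-0.444479i)·b = -0.8958
new amp(|1⟩) = (-0.444479i)·a + (-0.895789)·b = -0.4445i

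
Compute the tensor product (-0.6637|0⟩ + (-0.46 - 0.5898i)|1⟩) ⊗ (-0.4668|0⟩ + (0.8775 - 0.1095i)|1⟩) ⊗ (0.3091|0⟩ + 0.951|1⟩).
0.09576|000⟩ + 0.2946|001⟩ + (-0.18 + 0.02246i)|010⟩ + (-0.5539 + 0.06911i)|011⟩ + (0.06637 + 0.0851i)|100⟩ + (0.2042 + 0.2618i)|101⟩ + (-0.1447 - 0.1444i)|110⟩ + (-0.4453 - 0.4443i)|111⟩

amp(|b₁b₂…⟩) = product of the factor amplitudes for bits b₁, b₂, …; only kets whose every factor amplitude is nonzero survive.
|000⟩: (-0.6637)(-0.4668)(0.3091) = 0.09576
|001⟩: (-0.6637)(-0.4668)(0.951) = 0.2946
|010⟩: (-0.6637)(0.8775 - 0.1095i)(0.3091) = (-0.18 + 0.02246i)
|011⟩: (-0.6637)(0.8775 - 0.1095i)(0.951) = (-0.5539 + 0.06911i)
|100⟩: (-0.46 - 0.5898i)(-0.4668)(0.3091) = (0.06637 + 0.0851i)
|101⟩: (-0.46 - 0.5898i)(-0.4668)(0.951) = (0.2042 + 0.2618i)
|110⟩: (-0.46 - 0.5898i)(0.8775 - 0.1095i)(0.3091) = (-0.1447 - 0.1444i)
|111⟩: (-0.46 - 0.5898i)(0.8775 - 0.1095i)(0.951) = (-0.4453 - 0.4443i)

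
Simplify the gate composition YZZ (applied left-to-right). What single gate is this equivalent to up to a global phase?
Y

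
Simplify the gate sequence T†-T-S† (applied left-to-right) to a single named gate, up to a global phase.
S†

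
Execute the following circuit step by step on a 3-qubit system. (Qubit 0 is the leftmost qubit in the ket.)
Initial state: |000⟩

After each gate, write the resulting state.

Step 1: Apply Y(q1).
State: i|010⟩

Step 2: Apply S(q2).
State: i|010⟩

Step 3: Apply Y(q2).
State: -|011⟩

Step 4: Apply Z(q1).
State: |011⟩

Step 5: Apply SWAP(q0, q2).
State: |110⟩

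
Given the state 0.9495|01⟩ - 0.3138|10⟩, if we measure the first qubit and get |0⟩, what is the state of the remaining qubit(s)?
|1⟩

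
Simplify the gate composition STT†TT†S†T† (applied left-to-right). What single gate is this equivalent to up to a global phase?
T†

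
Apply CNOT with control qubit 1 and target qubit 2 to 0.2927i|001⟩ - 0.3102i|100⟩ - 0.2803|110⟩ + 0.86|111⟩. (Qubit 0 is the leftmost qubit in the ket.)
0.2927i|001⟩ - 0.3102i|100⟩ + 0.86|110⟩ - 0.2803|111⟩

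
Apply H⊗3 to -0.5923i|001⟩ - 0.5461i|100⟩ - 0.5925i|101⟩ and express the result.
-0.612i|000⟩ + 0.2258i|001⟩ - 0.612i|010⟩ + 0.2258i|011⟩ + 0.1931i|100⟩ + 0.193i|101⟩ + 0.1931i|110⟩ + 0.193i|111⟩

H⊗3 gives amp(|y⟩) = (1/2√2) Σ_x (−1)^(x·y) amp(|x⟩), where x·y is the number of positions in which both x and y have a 1.
|000⟩: (-0.5923i - 0.5461i - 0.5925i)/(2√2) = -0.612i
|001⟩: (0.5923i - 0.5461i + 0.5925i)/(2√2) = 0.2258i
|010⟩: (-0.5923i - 0.5461i - 0.5925i)/(2√2) = -0.612i
|011⟩: (0.5923i - 0.5461i + 0.5925i)/(2√2) = 0.2258i
|100⟩: (-0.5923i + 0.5461i + 0.5925i)/(2√2) = 0.1931i
|101⟩: (0.5923i + 0.5461i - 0.5925i)/(2√2) = 0.193i
|110⟩: (-0.5923i + 0.5461i + 0.5925i)/(2√2) = 0.1931i
|111⟩: (0.5923i + 0.5461i - 0.5925i)/(2√2) = 0.193i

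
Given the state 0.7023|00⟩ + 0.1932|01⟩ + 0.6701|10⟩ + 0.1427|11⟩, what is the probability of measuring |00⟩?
0.4932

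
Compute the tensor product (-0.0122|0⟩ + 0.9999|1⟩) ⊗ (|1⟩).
-0.0122|01⟩ + 0.9999|11⟩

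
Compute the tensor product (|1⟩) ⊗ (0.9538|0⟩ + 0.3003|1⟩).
0.9538|10⟩ + 0.3003|11⟩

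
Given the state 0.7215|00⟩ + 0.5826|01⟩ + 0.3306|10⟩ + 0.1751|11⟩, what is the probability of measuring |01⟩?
0.3394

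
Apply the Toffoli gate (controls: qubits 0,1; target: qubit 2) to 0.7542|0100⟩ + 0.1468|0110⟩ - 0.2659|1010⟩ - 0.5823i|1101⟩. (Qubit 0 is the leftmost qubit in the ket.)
0.7542|0100⟩ + 0.1468|0110⟩ - 0.2659|1010⟩ - 0.5823i|1111⟩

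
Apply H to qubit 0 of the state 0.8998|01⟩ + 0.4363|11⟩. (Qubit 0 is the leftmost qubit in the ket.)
0.9448|01⟩ + 0.3277|11⟩

H on qubit 0 mixes each pair of kets that differ only in qubit 0: amplitudes (a, b) of (|…0…⟩, |…1…⟩) become ((a + b)/√2, (a − b)/√2). Kets absent from the input have amplitude 0.
(|01⟩, |11⟩): (a, b) = (0.8998, 0.4363) → (0.9448, 0.3277)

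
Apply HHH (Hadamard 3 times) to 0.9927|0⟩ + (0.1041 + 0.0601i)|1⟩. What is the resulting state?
(0.7756 + 0.0425i)|0⟩ + (0.6283 - 0.0425i)|1⟩

H² = I, so H^3 = H: a single Hadamard. With (a, b) = (0.9927, (0.1041 + 0.0601i)), H gives ((a + b)/√2, (a − b)/√2) = ((0.7756 + 0.0425i), (0.6283 - 0.0425i)).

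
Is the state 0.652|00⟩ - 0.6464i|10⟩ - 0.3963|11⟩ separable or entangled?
Entangled

Writing the state as a|00⟩ + b|01⟩ + c|10⟩ + d|11⟩, it is a product state iff ad − bc = 0.
Here (a, b, c, d) = (0.652, 0, -0.6464i, -0.3963): ad − bc = (0.652)(-0.3963) − (0)(-0.6464i) = -0.2584 ≠ 0, so the state is entangled.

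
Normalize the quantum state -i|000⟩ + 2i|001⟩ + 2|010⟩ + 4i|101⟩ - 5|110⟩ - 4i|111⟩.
-0.1231i|000⟩ + 0.2462i|001⟩ + 0.2462|010⟩ + 0.4924i|101⟩ - 0.6155|110⟩ - 0.4924i|111⟩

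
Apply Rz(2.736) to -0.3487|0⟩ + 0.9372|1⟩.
(-0.07023 + 0.3416i)|0⟩ + (0.1888 + 0.918i)|1⟩

Rz(2.736) = [[e^(−iθ/2), 0], [0, e^(iθ/2)]] with e^(±iθ/2) = cos(θ/2) ± i·sin(θ/2); θ = 2.736, cos(θ/2) ≈ 0.201409, sin(θ/2) ≈ 0.979507.
With a = amp(|0⟩) = -0.3487 and b = amp(|1⟩) = 0.9372:
new amp(|0⟩) = (0.201409 - 0.979507i)·a = (-0.07023 + 0.3416i)
new amp(|1⟩) = (0.201409 + 0.979507i)·b = (0.1888 + 0.918i)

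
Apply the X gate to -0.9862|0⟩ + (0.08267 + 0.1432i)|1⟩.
(0.08267 + 0.1432i)|0⟩ - 0.9862|1⟩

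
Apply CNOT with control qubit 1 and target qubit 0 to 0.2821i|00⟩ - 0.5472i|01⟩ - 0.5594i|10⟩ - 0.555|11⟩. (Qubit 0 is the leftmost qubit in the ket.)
0.2821i|00⟩ - 0.555|01⟩ - 0.5594i|10⟩ - 0.5472i|11⟩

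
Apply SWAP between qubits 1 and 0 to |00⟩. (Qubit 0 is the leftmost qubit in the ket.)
|00⟩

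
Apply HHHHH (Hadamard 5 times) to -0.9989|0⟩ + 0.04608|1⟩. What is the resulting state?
-0.6737|0⟩ - 0.7389|1⟩

H² = I, so H^5 = H: a single Hadamard. With (a, b) = (-0.9989, 0.04608), H gives ((a + b)/√2, (a − b)/√2) = (-0.6737, -0.7389).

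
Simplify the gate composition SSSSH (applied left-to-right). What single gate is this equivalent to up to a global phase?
H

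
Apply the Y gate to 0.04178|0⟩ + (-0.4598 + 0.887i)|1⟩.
(0.887 + 0.4598i)|0⟩ + 0.04178i|1⟩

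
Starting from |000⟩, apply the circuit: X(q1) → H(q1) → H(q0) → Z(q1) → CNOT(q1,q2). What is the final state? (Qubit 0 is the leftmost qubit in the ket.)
1/2|000⟩ + 1/2|011⟩ + 1/2|100⟩ + 1/2|111⟩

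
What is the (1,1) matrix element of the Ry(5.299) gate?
-0.8813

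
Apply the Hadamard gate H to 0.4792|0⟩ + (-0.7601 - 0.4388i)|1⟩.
(-0.1986 - 0.3103i)|0⟩ + (0.8763 + 0.3103i)|1⟩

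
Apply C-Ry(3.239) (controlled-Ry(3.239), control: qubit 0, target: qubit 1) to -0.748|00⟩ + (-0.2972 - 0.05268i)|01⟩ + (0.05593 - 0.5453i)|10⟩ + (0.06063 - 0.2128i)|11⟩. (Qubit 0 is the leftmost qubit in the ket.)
-0.748|00⟩ + (-0.2972 - 0.05268i)|01⟩ + (-0.06328 + 0.2391i)|10⟩ + (0.05291 - 0.5343i)|11⟩

C-Ry(3.239) leaves the control-|0⟩ kets |00⟩, |01⟩ unchanged and applies Ry(3.239) to qubit 1 on the control-|1⟩ pair (|10⟩, |11⟩).
Ry(3.239) = [[cos(θ/2), −sin(θ/2)], [sin(θ/2), cos(θ/2)]]; θ = 3.239, cos(θ/2) ≈ -0.0486844, sin(θ/2) ≈ 0.998814.
With a = amp(|10⟩) = (0.05593 - 0.5453i) and b = amp(|11⟩) = (0.06063 - 0.2128i):
new amp(|10⟩) = (-0.0486844)·a + (-0.998814)·b = (-0.06328 + 0.2391i)
new amp(|11⟩) = (0.998814)·a + (-0.0486844)·b = (0.05291 - 0.5343i)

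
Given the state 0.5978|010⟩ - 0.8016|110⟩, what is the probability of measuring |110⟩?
0.6426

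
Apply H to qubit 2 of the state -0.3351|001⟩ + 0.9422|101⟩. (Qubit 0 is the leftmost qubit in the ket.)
-0.237|000⟩ + 0.237|001⟩ + 0.6662|100⟩ - 0.6662|101⟩

H on qubit 2 mixes each pair of kets that differ only in qubit 2: amplitudes (a, b) of (|…0…⟩, |…1…⟩) become ((a + b)/√2, (a − b)/√2). Kets absent from the input have amplitude 0.
(|000⟩, |001⟩): (a, b) = (0, -0.3351) → (-0.237, 0.237)
(|100⟩, |101⟩): (a, b) = (0, 0.9422) → (0.6662, -0.6662)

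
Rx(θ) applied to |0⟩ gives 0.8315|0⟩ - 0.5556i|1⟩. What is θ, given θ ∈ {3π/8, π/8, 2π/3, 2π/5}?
3π/8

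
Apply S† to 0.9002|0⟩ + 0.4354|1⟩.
0.9002|0⟩ - 0.4354i|1⟩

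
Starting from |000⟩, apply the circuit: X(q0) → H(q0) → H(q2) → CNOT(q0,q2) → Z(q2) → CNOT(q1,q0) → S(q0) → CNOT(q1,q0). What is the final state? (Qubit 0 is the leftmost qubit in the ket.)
1/2|000⟩ - 1/2|001⟩ - (1/2)i|100⟩ + (1/2)i|101⟩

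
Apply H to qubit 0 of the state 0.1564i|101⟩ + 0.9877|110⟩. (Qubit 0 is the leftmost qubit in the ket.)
0.1106i|001⟩ + 0.6984|010⟩ - 0.1106i|101⟩ - 0.6984|110⟩

H on qubit 0 mixes each pair of kets that differ only in qubit 0: amplitudes (a, b) of (|…0…⟩, |…1…⟩) become ((a + b)/√2, (a − b)/√2). Kets absent from the input have amplitude 0.
(|001⟩, |101⟩): (a, b) = (0, 0.1564i) → (0.1106i, -0.1106i)
(|010⟩, |110⟩): (a, b) = (0, 0.9877) → (0.6984, -0.6984)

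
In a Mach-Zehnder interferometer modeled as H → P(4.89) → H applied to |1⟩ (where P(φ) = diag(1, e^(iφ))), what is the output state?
(0.4117 + 0.4921i)|0⟩ + (0.5883 - 0.4921i)|1⟩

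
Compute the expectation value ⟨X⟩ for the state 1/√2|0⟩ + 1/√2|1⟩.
1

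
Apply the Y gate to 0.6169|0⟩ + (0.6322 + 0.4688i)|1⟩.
(0.4688 - 0.6322i)|0⟩ + 0.6169i|1⟩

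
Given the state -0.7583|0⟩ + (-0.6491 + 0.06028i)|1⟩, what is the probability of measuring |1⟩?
0.425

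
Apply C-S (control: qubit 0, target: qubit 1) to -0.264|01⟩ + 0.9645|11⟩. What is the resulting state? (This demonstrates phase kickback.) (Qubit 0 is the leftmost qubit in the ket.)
-0.264|01⟩ + 0.9645i|11⟩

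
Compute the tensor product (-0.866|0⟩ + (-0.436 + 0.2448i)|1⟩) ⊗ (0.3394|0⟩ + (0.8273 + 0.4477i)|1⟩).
-0.2939|00⟩ + (-0.7164 - 0.3877i)|01⟩ + (-0.148 + 0.08309i)|10⟩ + (-0.4703 + 0.007326i)|11⟩

amp(|b₁b₂…⟩) = product of the factor amplitudes for bits b₁, b₂, …; only kets whose every factor amplitude is nonzero survive.
|00⟩: (-0.866)(0.3394) = -0.2939
|01⟩: (-0.866)(0.8273 + 0.4477i) = (-0.7164 - 0.3877i)
|10⟩: (-0.436 + 0.2448i)(0.3394) = (-0.148 + 0.08309i)
|11⟩: (-0.436 + 0.2448i)(0.8273 + 0.4477i) = (-0.4703 + 0.007326i)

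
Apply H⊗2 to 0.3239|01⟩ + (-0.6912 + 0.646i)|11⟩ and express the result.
(-0.1837 + 0.323i)|00⟩ + (0.1837 - 0.323i)|01⟩ + (0.5076 - 0.323i)|10⟩ + (-0.5076 + 0.323i)|11⟩

H⊗2 gives amp(|y⟩) = (1/2) Σ_x (−1)^(x·y) amp(|x⟩), where x·y is the number of positions in which both x and y have a 1.
|00⟩: (0.3239 + (-0.6912 + 0.646i))/2 = (-0.1837 + 0.323i)
|01⟩: (-0.3239 - (-0.6912 + 0.646i))/2 = (0.1837 - 0.323i)
|10⟩: (0.3239 - (-0.6912 + 0.646i))/2 = (0.5076 - 0.323i)
|11⟩: (-0.3239 + (-0.6912 + 0.646i))/2 = (-0.5076 + 0.323i)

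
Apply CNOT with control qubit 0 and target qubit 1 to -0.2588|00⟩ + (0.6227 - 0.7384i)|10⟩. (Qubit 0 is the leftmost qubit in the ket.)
-0.2588|00⟩ + (0.6227 - 0.7384i)|11⟩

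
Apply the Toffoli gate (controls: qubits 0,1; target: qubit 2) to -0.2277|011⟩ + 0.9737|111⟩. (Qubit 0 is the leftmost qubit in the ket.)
-0.2277|011⟩ + 0.9737|110⟩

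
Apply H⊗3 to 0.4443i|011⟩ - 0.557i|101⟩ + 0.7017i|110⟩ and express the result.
0.2082i|000⟩ + 0.2879i|001⟩ - 0.6021i|010⟩ + 0.1059i|011⟩ + 0.1059i|100⟩ - 0.6021i|101⟩ + 0.2879i|110⟩ + 0.2082i|111⟩

H⊗3 gives amp(|y⟩) = (1/2√2) Σ_x (−1)^(x·y) amp(|x⟩), where x·y is the number of positions in which both x and y have a 1.
|000⟩: (0.4443i - 0.557i + 0.7017i)/(2√2) = 0.2082i
|001⟩: (-0.4443i + 0.557i + 0.7017i)/(2√2) = 0.2879i
|010⟩: (-0.4443i - 0.557i - 0.7017i)/(2√2) = -0.6021i
|011⟩: (0.4443i + 0.557i - 0.7017i)/(2√2) = 0.1059i
|100⟩: (0.4443i + 0.557i - 0.7017i)/(2√2) = 0.1059i
|101⟩: (-0.4443i - 0.557i - 0.7017i)/(2√2) = -0.6021i
|110⟩: (-0.4443i + 0.557i + 0.7017i)/(2√2) = 0.2879i
|111⟩: (0.4443i - 0.557i + 0.7017i)/(2√2) = 0.2082i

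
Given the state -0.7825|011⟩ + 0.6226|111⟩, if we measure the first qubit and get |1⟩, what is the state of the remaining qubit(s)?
|11⟩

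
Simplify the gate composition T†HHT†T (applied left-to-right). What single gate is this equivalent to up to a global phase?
T†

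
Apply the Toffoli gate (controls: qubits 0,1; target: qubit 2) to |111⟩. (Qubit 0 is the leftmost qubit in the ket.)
|110⟩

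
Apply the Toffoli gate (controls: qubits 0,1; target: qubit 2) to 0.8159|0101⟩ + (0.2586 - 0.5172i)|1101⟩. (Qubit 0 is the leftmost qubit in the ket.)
0.8159|0101⟩ + (0.2586 - 0.5172i)|1111⟩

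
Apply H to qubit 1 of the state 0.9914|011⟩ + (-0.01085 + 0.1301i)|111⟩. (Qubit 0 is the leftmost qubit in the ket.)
0.701|001⟩ - 0.701|011⟩ + (-0.007672 + 0.09199i)|101⟩ + (0.007672 - 0.09199i)|111⟩

H on qubit 1 mixes each pair of kets that differ only in qubit 1: amplitudes (a, b) of (|…0…⟩, |…1…⟩) become ((a + b)/√2, (a − b)/√2). Kets absent from the input have amplitude 0.
(|001⟩, |011⟩): (a, b) = (0, 0.9914) → (0.701, -0.701)
(|101⟩, |111⟩): (a, b) = (0, (-0.01085 + 0.1301i)) → ((-0.007672 + 0.09199i), (0.007672 - 0.09199i))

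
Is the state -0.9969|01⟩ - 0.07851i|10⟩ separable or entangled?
Entangled

Writing the state as a|00⟩ + b|01⟩ + c|10⟩ + d|11⟩, it is a product state iff ad − bc = 0.
Here (a, b, c, d) = (0, -0.9969, -0.07851i, 0): ad − bc = (0)(0) − (-0.9969)(-0.07851i) = -0.07827i ≠ 0, so the state is entangled.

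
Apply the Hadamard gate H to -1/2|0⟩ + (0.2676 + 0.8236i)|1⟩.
(-0.1643 + 0.5824i)|0⟩ + (-0.5428 - 0.5824i)|1⟩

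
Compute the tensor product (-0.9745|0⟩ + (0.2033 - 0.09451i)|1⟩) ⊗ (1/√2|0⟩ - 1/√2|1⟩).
-0.6891|00⟩ + 0.6891|01⟩ + (0.1438 - 0.06683i)|10⟩ + (-0.1438 + 0.06683i)|11⟩

amp(|b₁b₂…⟩) = product of the factor amplitudes for bits b₁, b₂, …; only kets whose every factor amplitude is nonzero survive.
|00⟩: (-0.9745)(1/√2) = -0.6891
|01⟩: (-0.9745)(-1/√2) = 0.6891
|10⟩: (0.2033 - 0.09451i)(1/√2) = (0.1438 - 0.06683i)
|11⟩: (0.2033 - 0.09451i)(-1/√2) = (-0.1438 + 0.06683i)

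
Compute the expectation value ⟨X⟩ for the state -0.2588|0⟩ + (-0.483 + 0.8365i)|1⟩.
0.25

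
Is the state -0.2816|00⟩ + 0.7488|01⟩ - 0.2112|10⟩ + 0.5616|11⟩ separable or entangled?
Separable

Writing the state as a|00⟩ + b|01⟩ + c|10⟩ + d|11⟩, it is a product state iff ad − bc = 0.
Here (a, b, c, d) = (-0.2816, 0.7488, -0.2112, 0.5616): ad − bc = (-0.2816)(0.5616) − (0.7488)(-0.2112) = 0, so the state is separable.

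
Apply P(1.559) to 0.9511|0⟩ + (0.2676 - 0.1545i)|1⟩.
0.9511|0⟩ + (0.1576 + 0.2658i)|1⟩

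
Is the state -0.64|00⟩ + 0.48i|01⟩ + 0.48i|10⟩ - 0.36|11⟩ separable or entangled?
Entangled

Writing the state as a|00⟩ + b|01⟩ + c|10⟩ + d|11⟩, it is a product state iff ad − bc = 0.
Here (a, b, c, d) = (-0.64, 0.48i, 0.48i, -0.36): ad − bc = (-0.64)(-0.36) − (0.48i)(0.48i) = 0.4608 ≠ 0, so the state is entangled.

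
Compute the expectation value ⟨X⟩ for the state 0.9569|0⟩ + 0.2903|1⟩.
0.5556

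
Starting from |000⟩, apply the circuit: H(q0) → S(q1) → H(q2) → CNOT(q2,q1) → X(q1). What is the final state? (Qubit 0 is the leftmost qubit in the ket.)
1/2|001⟩ + 1/2|010⟩ + 1/2|101⟩ + 1/2|110⟩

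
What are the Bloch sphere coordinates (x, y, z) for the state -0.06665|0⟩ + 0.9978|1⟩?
(-0.133, 0, -0.9912)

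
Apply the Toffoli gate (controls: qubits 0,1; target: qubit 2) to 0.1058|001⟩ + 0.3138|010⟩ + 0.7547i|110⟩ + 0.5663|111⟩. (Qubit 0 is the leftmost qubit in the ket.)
0.1058|001⟩ + 0.3138|010⟩ + 0.5663|110⟩ + 0.7547i|111⟩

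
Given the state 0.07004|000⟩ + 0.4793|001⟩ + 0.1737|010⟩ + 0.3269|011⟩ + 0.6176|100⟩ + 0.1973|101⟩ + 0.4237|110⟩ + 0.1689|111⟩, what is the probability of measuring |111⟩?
0.02853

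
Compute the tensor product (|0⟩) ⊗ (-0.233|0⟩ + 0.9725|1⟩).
-0.233|00⟩ + 0.9725|01⟩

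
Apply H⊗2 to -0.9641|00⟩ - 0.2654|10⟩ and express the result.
-0.6148|00⟩ - 0.6148|01⟩ - 0.3494|10⟩ - 0.3494|11⟩

H⊗2 gives amp(|y⟩) = (1/2) Σ_x (−1)^(x·y) amp(|x⟩), where x·y is the number of positions in which both x and y have a 1.
|00⟩: (-0.9641 - 0.2654)/2 = -0.6148
|01⟩: (-0.9641 - 0.2654)/2 = -0.6148
|10⟩: (-0.9641 + 0.2654)/2 = -0.3494
|11⟩: (-0.9641 + 0.2654)/2 = -0.3494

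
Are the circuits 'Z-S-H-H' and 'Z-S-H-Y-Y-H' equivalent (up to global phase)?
Yes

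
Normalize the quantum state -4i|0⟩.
-i|0⟩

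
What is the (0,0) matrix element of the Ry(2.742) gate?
0.1985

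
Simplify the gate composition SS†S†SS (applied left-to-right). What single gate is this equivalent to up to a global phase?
S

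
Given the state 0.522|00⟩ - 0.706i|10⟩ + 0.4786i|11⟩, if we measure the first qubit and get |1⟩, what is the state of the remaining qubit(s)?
-0.8277i|0⟩ + 0.5611i|1⟩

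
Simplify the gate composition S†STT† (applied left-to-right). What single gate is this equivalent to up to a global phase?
I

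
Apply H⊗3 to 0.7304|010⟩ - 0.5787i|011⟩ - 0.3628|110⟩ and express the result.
(0.13 - 0.2046i)|000⟩ + (0.13 + 0.2046i)|001⟩ + (-0.13 + 0.2046i)|010⟩ + (-0.13 - 0.2046i)|011⟩ + (0.3865 - 0.2046i)|100⟩ + (0.3865 + 0.2046i)|101⟩ + (-0.3865 + 0.2046i)|110⟩ + (-0.3865 - 0.2046i)|111⟩

H⊗3 gives amp(|y⟩) = (1/2√2) Σ_x (−1)^(x·y) amp(|x⟩), where x·y is the number of positions in which both x and y have a 1.
|000⟩: (0.7304 - 0.5787i - 0.3628)/(2√2) = (0.13 - 0.2046i)
|001⟩: (0.7304 + 0.5787i - 0.3628)/(2√2) = (0.13 + 0.2046i)
|010⟩: (-0.7304 + 0.5787i + 0.3628)/(2√2) = (-0.13 + 0.2046i)
|011⟩: (-0.7304 - 0.5787i + 0.3628)/(2√2) = (-0.13 - 0.2046i)
|100⟩: (0.7304 - 0.5787i + 0.3628)/(2√2) = (0.3865 - 0.2046i)
|101⟩: (0.7304 + 0.5787i + 0.3628)/(2√2) = (0.3865 + 0.2046i)
|110⟩: (-0.7304 + 0.5787i - 0.3628)/(2√2) = (-0.3865 + 0.2046i)
|111⟩: (-0.7304 - 0.5787i - 0.3628)/(2√2) = (-0.3865 - 0.2046i)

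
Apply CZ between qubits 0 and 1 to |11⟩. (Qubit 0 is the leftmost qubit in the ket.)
-|11⟩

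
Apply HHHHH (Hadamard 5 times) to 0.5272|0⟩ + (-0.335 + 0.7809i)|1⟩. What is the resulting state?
(0.1359 + 0.5522i)|0⟩ + (0.6097 - 0.5522i)|1⟩

H² = I, so H^5 = H: a single Hadamard. With (a, b) = (0.5272, (-0.335 + 0.7809i)), H gives ((a + b)/√2, (a − b)/√2) = ((0.1359 + 0.5522i), (0.6097 - 0.5522i)).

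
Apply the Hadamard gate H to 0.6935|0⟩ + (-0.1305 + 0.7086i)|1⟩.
(0.3981 + 0.5011i)|0⟩ + (0.5827 - 0.5011i)|1⟩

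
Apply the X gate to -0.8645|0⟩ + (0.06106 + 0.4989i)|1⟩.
(0.06106 + 0.4989i)|0⟩ - 0.8645|1⟩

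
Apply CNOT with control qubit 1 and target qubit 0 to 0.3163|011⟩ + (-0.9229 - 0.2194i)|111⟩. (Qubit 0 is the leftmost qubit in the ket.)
(-0.9229 - 0.2194i)|011⟩ + 0.3163|111⟩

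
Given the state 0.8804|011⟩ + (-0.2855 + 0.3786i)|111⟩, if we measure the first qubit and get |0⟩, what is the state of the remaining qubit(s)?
|11⟩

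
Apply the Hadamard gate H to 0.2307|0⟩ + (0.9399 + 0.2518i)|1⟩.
(0.8277 + 0.178i)|0⟩ + (-0.5015 - 0.178i)|1⟩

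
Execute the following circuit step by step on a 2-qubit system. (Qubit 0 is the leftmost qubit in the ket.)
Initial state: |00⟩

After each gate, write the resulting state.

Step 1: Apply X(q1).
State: |01⟩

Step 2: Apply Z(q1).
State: -|01⟩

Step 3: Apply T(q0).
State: -|01⟩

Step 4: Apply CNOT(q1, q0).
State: -|11⟩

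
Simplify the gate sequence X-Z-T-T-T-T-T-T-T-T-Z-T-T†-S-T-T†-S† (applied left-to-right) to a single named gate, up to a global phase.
X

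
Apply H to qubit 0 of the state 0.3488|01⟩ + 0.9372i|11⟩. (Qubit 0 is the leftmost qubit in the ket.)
(0.2466 + 0.6627i)|01⟩ + (0.2466 - 0.6627i)|11⟩

H on qubit 0 mixes each pair of kets that differ only in qubit 0: amplitudes (a, b) of (|…0…⟩, |…1…⟩) become ((a + b)/√2, (a − b)/√2). Kets absent from the input have amplitude 0.
(|01⟩, |11⟩): (a, b) = (0.3488, 0.9372i) → ((0.2466 + 0.6627i), (0.2466 - 0.6627i))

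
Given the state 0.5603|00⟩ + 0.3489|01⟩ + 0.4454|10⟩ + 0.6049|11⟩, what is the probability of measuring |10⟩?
0.1984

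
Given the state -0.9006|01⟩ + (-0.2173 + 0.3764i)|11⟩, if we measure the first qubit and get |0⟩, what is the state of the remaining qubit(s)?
-|1⟩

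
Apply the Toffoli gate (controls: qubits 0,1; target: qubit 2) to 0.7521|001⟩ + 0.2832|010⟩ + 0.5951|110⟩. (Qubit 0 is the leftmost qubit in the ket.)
0.7521|001⟩ + 0.2832|010⟩ + 0.5951|111⟩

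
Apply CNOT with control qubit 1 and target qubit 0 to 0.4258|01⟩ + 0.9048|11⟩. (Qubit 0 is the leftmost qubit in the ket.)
0.9048|01⟩ + 0.4258|11⟩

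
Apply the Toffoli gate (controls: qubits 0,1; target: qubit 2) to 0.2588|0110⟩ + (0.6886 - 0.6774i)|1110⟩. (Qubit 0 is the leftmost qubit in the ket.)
0.2588|0110⟩ + (0.6886 - 0.6774i)|1100⟩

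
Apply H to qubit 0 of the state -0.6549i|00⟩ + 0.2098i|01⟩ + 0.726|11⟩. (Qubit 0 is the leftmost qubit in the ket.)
-0.4631i|00⟩ + (0.5134 + 0.1484i)|01⟩ - 0.4631i|10⟩ + (-0.5134 + 0.1484i)|11⟩

H on qubit 0 mixes each pair of kets that differ only in qubit 0: amplitudes (a, b) of (|…0…⟩, |…1…⟩) become ((a + b)/√2, (a − b)/√2). Kets absent from the input have amplitude 0.
(|00⟩, |10⟩): (a, b) = (-0.6549i, 0) → (-0.4631i, -0.4631i)
(|01⟩, |11⟩): (a, b) = (0.2098i, 0.726) → ((0.5134 + 0.1484i), (-0.5134 + 0.1484i))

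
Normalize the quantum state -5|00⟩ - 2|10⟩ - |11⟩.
-0.9129|00⟩ - 0.3651|10⟩ - 0.1826|11⟩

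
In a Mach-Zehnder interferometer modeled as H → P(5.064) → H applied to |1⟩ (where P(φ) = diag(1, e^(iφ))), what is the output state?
(0.3278 + 0.4694i)|0⟩ + (0.6722 - 0.4694i)|1⟩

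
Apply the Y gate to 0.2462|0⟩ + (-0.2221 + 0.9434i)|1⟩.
(0.9434 + 0.2221i)|0⟩ + 0.2462i|1⟩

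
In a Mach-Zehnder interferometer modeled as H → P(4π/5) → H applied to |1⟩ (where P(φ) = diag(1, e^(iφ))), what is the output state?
(0.9045 - 0.2939i)|0⟩ + (0.09549 + 0.2939i)|1⟩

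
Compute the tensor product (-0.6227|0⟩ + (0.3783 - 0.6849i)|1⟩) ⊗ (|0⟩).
-0.6227|00⟩ + (0.3783 - 0.6849i)|10⟩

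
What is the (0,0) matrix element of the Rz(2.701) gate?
(0.2185 - 0.9758i)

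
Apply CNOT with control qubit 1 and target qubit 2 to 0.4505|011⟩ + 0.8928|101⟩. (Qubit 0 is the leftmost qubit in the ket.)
0.4505|010⟩ + 0.8928|101⟩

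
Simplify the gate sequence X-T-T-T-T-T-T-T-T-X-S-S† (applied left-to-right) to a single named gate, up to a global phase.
I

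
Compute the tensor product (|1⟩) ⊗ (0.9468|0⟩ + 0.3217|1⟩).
0.9468|10⟩ + 0.3217|11⟩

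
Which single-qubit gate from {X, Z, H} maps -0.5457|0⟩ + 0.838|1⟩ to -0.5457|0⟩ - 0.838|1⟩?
Z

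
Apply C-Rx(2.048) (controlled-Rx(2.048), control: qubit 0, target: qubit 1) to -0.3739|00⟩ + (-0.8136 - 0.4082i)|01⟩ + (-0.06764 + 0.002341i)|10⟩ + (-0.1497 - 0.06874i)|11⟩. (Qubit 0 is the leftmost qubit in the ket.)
-0.3739|00⟩ + (-0.8136 - 0.4082i)|01⟩ + (-0.09389 + 0.1291i)|10⟩ + (-0.07584 + 0.02204i)|11⟩

C-Rx(2.048) leaves the control-|0⟩ kets |00⟩, |01⟩ unchanged and applies Rx(2.048) to qubit 1 on the control-|1⟩ pair (|10⟩, |11⟩).
Rx(2.048) = [[cos(θ/2), −i·sin(θ/2)], [−i·sin(θ/2), cos(θ/2)]]; θ = 2.048, cos(θ/2) ≈ 0.519953, sin(θ/2) ≈ 0.854195.
With a = amp(|10⟩) = (-0.06764 + 0.002341i) and b = amp(|11⟩) = (-0.1497 - 0.06874i):
new amp(|10⟩) = (0.519953)·a + (-0.854195i)·b = (-0.09389 + 0.1291i)
new amp(|11⟩) = (-0.854195i)·a + (0.519953)·b = (-0.07584 + 0.02204i)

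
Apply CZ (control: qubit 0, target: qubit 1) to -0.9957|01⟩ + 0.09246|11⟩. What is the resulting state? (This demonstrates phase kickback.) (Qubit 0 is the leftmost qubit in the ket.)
-0.9957|01⟩ - 0.09246|11⟩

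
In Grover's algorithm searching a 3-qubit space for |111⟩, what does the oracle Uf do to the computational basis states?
Uf|x⟩ = -|x⟩ if x = 111, else |x⟩ (phase flip on target)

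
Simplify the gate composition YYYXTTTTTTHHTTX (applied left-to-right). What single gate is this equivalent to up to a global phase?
Y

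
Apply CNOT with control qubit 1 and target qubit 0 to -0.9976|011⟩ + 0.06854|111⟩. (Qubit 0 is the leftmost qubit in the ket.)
0.06854|011⟩ - 0.9976|111⟩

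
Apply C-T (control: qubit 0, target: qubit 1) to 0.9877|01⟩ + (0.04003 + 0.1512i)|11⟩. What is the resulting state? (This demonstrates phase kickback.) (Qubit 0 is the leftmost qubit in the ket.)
0.9877|01⟩ + (-0.07861 + 0.1352i)|11⟩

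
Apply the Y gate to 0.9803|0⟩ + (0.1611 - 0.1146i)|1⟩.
(-0.1146 - 0.1611i)|0⟩ + 0.9803i|1⟩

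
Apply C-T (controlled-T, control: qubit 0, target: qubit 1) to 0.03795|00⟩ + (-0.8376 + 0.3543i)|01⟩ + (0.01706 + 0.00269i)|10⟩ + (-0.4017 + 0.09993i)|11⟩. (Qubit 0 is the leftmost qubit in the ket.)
0.03795|00⟩ + (-0.8376 + 0.3543i)|01⟩ + (0.01706 + 0.00269i)|10⟩ + (-0.3547 - 0.2134i)|11⟩

C-T leaves the control-|0⟩ kets |00⟩, |01⟩ unchanged and applies T to qubit 1 on the control-|1⟩ pair (|10⟩, |11⟩).
T = [[1, 0], [0, (1/√2 + (1/√2)i)]].
With a = amp(|10⟩) = (0.01706 + 0.00269i) and b = amp(|11⟩) = (-0.4017 + 0.09993i):
new amp(|10⟩) = (1)·a = (0.01706 + 0.00269i)
new amp(|11⟩) = (1/√2 + (1/√2)i)·b = (-0.3547 - 0.2134i)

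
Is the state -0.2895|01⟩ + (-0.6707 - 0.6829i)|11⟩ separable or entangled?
Separable

Writing the state as a|00⟩ + b|01⟩ + c|10⟩ + d|11⟩, it is a product state iff ad − bc = 0.
Here (a, b, c, d) = (0, -0.2895, 0, (-0.6707 - 0.6829i)): ad − bc = (0)(-0.6707 - 0.6829i) − (-0.2895)(0) = 0, so the state is separable.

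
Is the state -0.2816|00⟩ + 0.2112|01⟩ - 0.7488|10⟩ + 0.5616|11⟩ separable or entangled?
Separable

Writing the state as a|00⟩ + b|01⟩ + c|10⟩ + d|11⟩, it is a product state iff ad − bc = 0.
Here (a, b, c, d) = (-0.2816, 0.2112, -0.7488, 0.5616): ad − bc = (-0.2816)(0.5616) − (0.2112)(-0.7488) = 0, so the state is separable.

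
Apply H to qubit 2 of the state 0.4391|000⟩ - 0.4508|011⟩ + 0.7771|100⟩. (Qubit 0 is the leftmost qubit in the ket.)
0.3105|000⟩ + 0.3105|001⟩ - 0.3188|010⟩ + 0.3188|011⟩ + 0.5495|100⟩ + 0.5495|101⟩

H on qubit 2 mixes each pair of kets that differ only in qubit 2: amplitudes (a, b) of (|…0…⟩, |…1…⟩) become ((a + b)/√2, (a − b)/√2). Kets absent from the input have amplitude 0.
(|000⟩, |001⟩): (a, b) = (0.4391, 0) → (0.3105, 0.3105)
(|010⟩, |011⟩): (a, b) = (0, -0.4508) → (-0.3188, 0.3188)
(|100⟩, |101⟩): (a, b) = (0.7771, 0) → (0.5495, 0.5495)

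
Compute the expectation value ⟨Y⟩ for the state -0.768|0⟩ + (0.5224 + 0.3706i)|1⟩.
-0.5692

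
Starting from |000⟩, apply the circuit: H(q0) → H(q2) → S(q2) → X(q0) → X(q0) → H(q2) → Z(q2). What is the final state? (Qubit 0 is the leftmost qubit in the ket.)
(1/√8 + (1/√8)i)|000⟩ + (-1/√8 + (1/√8)i)|001⟩ + (1/√8 + (1/√8)i)|100⟩ + (-1/√8 + (1/√8)i)|101⟩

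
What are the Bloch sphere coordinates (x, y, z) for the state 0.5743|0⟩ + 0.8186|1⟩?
(0.9402, 0, -0.3403)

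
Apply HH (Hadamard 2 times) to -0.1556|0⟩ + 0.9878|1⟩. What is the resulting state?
-0.1556|0⟩ + 0.9878|1⟩

H² = I, so an even number of Hadamards cancels: H^2 = I and the state is unchanged.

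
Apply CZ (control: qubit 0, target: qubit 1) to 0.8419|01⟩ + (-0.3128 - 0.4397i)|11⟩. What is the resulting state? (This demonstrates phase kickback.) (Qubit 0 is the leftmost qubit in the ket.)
0.8419|01⟩ + (0.3128 + 0.4397i)|11⟩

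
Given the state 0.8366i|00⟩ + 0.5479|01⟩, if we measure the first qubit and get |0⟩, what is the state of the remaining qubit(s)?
0.8366i|0⟩ + 0.5479|1⟩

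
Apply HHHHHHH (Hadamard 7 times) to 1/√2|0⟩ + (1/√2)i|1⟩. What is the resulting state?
(1/2 + (1/2)i)|0⟩ + (1/2 - (1/2)i)|1⟩

H² = I, so H^7 = H: a single Hadamard. With (a, b) = (1/√2, (1/√2)i), H gives ((a + b)/√2, (a − b)/√2) = ((1/2 + (1/2)i), (1/2 - (1/2)i)).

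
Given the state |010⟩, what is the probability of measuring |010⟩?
1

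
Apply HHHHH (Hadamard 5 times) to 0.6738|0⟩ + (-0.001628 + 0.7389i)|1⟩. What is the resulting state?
(0.4753 + 0.5225i)|0⟩ + (0.4776 - 0.5225i)|1⟩

H² = I, so H^5 = H: a single Hadamard. With (a, b) = (0.6738, (-0.001628 + 0.7389i)), H gives ((a + b)/√2, (a − b)/√2) = ((0.4753 + 0.5225i), (0.4776 - 0.5225i)).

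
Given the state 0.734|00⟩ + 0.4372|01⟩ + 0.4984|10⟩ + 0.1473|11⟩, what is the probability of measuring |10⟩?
0.2484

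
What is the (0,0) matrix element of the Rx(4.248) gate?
-0.5254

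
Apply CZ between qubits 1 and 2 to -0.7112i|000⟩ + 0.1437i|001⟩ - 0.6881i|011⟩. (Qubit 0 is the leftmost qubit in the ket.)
-0.7112i|000⟩ + 0.1437i|001⟩ + 0.6881i|011⟩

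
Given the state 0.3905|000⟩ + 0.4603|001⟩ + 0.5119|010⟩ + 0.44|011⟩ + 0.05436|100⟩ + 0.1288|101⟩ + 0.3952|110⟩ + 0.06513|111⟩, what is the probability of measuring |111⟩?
0.004242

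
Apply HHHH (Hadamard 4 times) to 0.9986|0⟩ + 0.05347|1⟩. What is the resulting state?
0.9986|0⟩ + 0.05347|1⟩

H² = I, so an even number of Hadamards cancels: H^4 = I and the state is unchanged.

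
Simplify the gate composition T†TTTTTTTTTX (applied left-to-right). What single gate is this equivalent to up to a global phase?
X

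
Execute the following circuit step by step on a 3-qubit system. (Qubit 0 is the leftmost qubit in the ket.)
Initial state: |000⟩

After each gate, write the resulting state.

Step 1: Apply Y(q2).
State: i|001⟩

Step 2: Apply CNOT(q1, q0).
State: i|001⟩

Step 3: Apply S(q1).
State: i|001⟩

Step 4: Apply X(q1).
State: i|011⟩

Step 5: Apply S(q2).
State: -|011⟩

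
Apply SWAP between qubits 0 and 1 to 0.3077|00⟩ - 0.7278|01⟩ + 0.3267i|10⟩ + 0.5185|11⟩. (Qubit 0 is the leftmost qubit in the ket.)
0.3077|00⟩ + 0.3267i|01⟩ - 0.7278|10⟩ + 0.5185|11⟩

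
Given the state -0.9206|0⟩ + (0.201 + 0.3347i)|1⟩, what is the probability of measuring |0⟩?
0.8475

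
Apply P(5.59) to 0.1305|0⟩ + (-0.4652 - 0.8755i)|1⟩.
0.1305|0⟩ + (-0.9173 - 0.3762i)|1⟩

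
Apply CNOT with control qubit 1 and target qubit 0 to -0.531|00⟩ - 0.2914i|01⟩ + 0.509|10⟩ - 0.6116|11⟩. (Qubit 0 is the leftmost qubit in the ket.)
-0.531|00⟩ - 0.6116|01⟩ + 0.509|10⟩ - 0.2914i|11⟩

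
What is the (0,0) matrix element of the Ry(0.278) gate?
0.9904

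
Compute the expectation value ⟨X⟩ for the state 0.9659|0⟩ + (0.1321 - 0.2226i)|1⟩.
0.2552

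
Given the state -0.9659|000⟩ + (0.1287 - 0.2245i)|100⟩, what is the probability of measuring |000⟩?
0.933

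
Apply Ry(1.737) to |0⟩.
0.646|0⟩ + 0.7634|1⟩

Ry(1.737) = [[cos(θ/2), −sin(θ/2)], [sin(θ/2), cos(θ/2)]]; θ = 1.737, cos(θ/2) ≈ 0.645972, sin(θ/2) ≈ 0.763361.
With a = amp(|0⟩) = 1 and b = amp(|1⟩) = 0:
new amp(|0⟩) = (0.645972)·a + (-0.763361)·b = 0.646
new amp(|1⟩) = (0.763361)·a + (0.645972)·b = 0.7634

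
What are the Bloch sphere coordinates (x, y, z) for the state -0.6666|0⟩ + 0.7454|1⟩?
(-0.9938, 0, -0.1113)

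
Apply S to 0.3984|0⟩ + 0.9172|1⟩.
0.3984|0⟩ + 0.9172i|1⟩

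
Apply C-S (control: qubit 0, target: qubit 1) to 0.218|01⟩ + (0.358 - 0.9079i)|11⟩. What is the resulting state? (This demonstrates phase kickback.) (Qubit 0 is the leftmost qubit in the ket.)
0.218|01⟩ + (0.9079 + 0.358i)|11⟩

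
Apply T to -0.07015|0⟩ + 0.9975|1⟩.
-0.07015|0⟩ + (0.7053 + 0.7053i)|1⟩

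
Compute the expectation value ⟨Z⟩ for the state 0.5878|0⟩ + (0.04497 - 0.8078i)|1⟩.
-0.3091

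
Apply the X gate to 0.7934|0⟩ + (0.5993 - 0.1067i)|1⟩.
(0.5993 - 0.1067i)|0⟩ + 0.7934|1⟩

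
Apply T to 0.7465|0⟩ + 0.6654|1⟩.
0.7465|0⟩ + (0.4705 + 0.4705i)|1⟩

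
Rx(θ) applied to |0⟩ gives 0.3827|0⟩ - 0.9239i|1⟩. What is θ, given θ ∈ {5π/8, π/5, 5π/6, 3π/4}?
3π/4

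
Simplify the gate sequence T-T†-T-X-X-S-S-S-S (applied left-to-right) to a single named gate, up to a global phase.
T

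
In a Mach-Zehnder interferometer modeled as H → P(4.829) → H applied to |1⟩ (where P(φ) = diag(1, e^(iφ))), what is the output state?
(0.4418 + 0.4966i)|0⟩ + (0.5582 - 0.4966i)|1⟩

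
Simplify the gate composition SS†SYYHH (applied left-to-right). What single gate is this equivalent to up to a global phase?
S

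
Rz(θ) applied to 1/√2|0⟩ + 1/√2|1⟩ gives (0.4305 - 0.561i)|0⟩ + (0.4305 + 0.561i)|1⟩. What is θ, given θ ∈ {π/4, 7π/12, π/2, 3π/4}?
7π/12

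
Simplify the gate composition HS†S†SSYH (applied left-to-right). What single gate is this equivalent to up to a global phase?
Y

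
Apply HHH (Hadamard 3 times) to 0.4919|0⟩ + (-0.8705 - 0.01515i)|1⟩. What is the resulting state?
(-0.2677 - 0.01071i)|0⟩ + (0.9634 + 0.01071i)|1⟩

H² = I, so H^3 = H: a single Hadamard. With (a, b) = (0.4919, (-0.8705 - 0.01515i)), H gives ((a + b)/√2, (a − b)/√2) = ((-0.2677 - 0.01071i), (0.9634 + 0.01071i)).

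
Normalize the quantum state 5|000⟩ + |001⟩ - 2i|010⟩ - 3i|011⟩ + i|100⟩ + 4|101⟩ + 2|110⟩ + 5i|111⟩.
0.5423|000⟩ + 0.1085|001⟩ - 0.2169i|010⟩ - 0.3254i|011⟩ + 0.1085i|100⟩ + 0.4339|101⟩ + 0.2169|110⟩ + 0.5423i|111⟩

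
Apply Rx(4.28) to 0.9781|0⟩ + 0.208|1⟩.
(-0.5272 - 0.1752i)|0⟩ + (-0.1121 - 0.8239i)|1⟩

Rx(4.28) = [[cos(θ/2), −i·sin(θ/2)], [−i·sin(θ/2), cos(θ/2)]]; θ = 4.28, cos(θ/2) ≈ -0.538961, sin(θ/2) ≈ 0.84233.
With a = amp(|0⟩) = 0.9781 and b = amp(|1⟩) = 0.208:
new amp(|0⟩) = (-0.538961)·a + (-0.84233i)·b = (-0.5272 - 0.1752i)
new amp(|1⟩) = (-0.84233i)·a + (-0.538961)·b = (-0.1121 - 0.8239i)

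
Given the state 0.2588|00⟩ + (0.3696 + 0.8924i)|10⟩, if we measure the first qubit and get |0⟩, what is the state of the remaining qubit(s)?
|0⟩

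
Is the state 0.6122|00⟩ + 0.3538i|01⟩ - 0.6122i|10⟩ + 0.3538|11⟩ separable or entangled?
Separable

Writing the state as a|00⟩ + b|01⟩ + c|10⟩ + d|11⟩, it is a product state iff ad − bc = 0.
Here (a, b, c, d) = (0.6122, 0.3538i, -0.6122i, 0.3538): ad − bc = (0.6122)(0.3538) − (0.3538i)(-0.6122i) = 0, so the state is separable.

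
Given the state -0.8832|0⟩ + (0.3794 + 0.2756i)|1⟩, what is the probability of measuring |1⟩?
0.2199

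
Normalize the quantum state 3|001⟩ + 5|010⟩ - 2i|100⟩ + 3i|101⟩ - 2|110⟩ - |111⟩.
0.416|001⟩ + 0.6934|010⟩ - 0.2774i|100⟩ + 0.416i|101⟩ - 0.2774|110⟩ - 0.1387|111⟩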